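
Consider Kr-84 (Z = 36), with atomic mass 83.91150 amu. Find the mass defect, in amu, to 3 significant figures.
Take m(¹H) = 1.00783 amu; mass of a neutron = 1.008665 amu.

0.786 amu

With 36 protons and 48 neutrons (A = 84):
Σm = 36·m(¹H) + 48·m_n = 36.28188 + 48.415920 = 84.697800 amu
Mass defect Δm = 84.697800 − 83.91150 = 0.786300 amu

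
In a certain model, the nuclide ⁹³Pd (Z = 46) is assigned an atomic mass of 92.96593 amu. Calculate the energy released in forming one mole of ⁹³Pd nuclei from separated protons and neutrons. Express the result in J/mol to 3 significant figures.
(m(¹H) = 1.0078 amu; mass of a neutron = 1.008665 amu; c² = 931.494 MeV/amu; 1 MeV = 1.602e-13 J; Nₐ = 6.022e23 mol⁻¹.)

7.19e+13 J/mol

Z = 46, so N = A − Z = 93 − 46 = 47.
Σm = 46·m(¹H) + 47·m_n = 46.3588 + 47.407255 = 93.766055 amu
Δm = 93.766055 − 92.96593 = 0.800125 amu
Converting to energy: 0.800125 amu × 931.494 MeV/amu = 745.312 MeV
Per nucleus in joules: 745.312 MeV × 1.602e-13 J/MeV = 1.1940e-10 J
Per mole: 1.1940e-10 J × 6.022e23 mol⁻¹ = 7.1903e+13 J/mol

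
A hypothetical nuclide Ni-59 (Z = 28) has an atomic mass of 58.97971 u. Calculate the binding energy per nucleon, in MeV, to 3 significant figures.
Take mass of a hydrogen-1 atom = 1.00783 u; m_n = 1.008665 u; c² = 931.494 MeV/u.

Total constituent mass: 28 × 1.00783 + 31 × 1.008665 = 59.487855 u
Mass defect Δm = 59.487855 − 58.97971 = 0.508145 u
Converting to energy: 0.508145 u × 931.494 MeV/u = 473.334 MeV
Per nucleon: 473.334 / 59 = 8.023 MeV

8.02 MeV/nucleon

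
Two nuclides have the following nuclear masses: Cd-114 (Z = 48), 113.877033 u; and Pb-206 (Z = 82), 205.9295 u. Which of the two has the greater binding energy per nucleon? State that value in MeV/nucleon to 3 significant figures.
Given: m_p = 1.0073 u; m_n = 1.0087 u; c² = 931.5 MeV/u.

Cd-114: Σm = 48(1.0073) + 66(1.0087) = 114.9246 u; Δm = 1.047567 u; E_B = 975.81 MeV; E_B/A = 8.560 MeV
Pb-206: Σm = 82(1.0073) + 124(1.0087) = 207.6774 u; Δm = 1.7479 u; E_B = 1628.2 MeV; E_B/A = 7.904 MeV
Cd-114 has the higher binding energy per nucleon, so it is the more tightly bound nucleus.

Cd-114; 8.56 MeV/nucleon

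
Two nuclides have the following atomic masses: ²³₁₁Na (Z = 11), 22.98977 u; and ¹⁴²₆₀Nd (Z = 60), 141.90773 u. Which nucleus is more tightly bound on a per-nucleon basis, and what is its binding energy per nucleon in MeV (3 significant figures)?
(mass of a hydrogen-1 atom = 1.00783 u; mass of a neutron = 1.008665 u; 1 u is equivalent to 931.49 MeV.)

²³₁₁Na: Σm = 11(1.00783) + 12(1.008665) = 23.190110 u; Δm = 0.200340 u; E_B = 186.615 MeV; E_B/A = 8.114 MeV
¹⁴²₆₀Nd: Σm = 60(1.00783) + 82(1.008665) = 143.180330 u; Δm = 1.272600 u; E_B = 1185.4 MeV; E_B/A = 8.348 MeV
¹⁴²₆₀Nd has the higher binding energy per nucleon, so it is the more tightly bound nucleus.

¹⁴²₆₀Nd; 8.35 MeV/nucleon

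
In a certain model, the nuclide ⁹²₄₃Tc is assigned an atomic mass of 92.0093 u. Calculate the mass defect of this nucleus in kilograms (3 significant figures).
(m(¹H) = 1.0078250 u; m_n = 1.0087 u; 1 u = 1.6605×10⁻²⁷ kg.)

Σm = 43·m(¹H) + 49·m_n = 43.3364750 + 49.4263 = 92.7627750 u
The mass defect is 92.7627750 − 92.0093 = 0.7534750 u.
In SI units: 0.7534750 u × 1.6605×10⁻²⁷ kg/u = 1.2511e-27 kg

1.25e-27 kg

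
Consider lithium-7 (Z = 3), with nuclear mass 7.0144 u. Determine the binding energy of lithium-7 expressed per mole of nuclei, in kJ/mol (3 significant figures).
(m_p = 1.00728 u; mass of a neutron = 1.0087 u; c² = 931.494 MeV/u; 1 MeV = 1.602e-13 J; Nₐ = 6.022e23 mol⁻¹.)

3.80e+09 kJ/mol

The nucleus contains 3 protons and 7 − 3 = 4 neutrons.
Σm = 3·m_p + 4·m_n = 3.02184 + 4.0348 = 7.05664 u
Δm = 7.05664 − 7.0144 = 0.04224 u
Binding energy = Δm·c² = 0.04224 × 931.494 MeV/u = 39.3463 MeV
Per nucleus in joules: 39.3463 MeV × 1.602e-13 J/MeV = 6.3033e-12 J
Per mole: 6.3033e-12 J × 6.022e23 mol⁻¹ = 3.7958e+12 J/mol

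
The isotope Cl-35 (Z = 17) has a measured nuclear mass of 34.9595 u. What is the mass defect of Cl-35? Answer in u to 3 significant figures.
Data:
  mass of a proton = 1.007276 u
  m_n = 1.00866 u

With 17 protons and 18 neutrons (A = 35):
Σm = 17·m_p + 18·m_n = 17.123692 + 18.15588 = 35.279572 u
Mass defect Δm = 35.279572 − 34.9595 = 0.320072 u

0.320 u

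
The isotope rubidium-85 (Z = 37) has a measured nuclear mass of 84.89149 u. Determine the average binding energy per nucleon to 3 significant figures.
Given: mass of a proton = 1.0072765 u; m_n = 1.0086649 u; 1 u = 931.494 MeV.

8.70 MeV/nucleon

The nucleus contains 37 protons and 85 − 37 = 48 neutrons.
Mass of separated nucleons = 37(1.0072765) + 48(1.0086649) = 37.2692305 + 48.4159152 = 85.6851457 u
The mass defect is 85.6851457 − 84.89149 = 0.7936557 u.
E_B = 0.7936557 × 931.494 = 739.286 MeV
Per nucleon: 739.286 / 85 = 8.697 MeV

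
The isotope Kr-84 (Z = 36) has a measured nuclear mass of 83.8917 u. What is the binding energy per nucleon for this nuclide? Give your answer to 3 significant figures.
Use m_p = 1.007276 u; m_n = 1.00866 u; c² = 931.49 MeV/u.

8.72 MeV/nucleon

Z = 36, so N = A − Z = 84 − 36 = 48.
Mass of separated nucleons = 36(1.007276) + 48(1.00866) = 36.261936 + 48.41568 = 84.677616 u
Mass defect Δm = 84.677616 − 83.8917 = 0.785916 u
Binding energy = Δm·c² = 0.785916 × 931.49 MeV/u = 732.073 MeV
BE/A = 732.073 MeV / 84 = 8.715 MeV/nucleon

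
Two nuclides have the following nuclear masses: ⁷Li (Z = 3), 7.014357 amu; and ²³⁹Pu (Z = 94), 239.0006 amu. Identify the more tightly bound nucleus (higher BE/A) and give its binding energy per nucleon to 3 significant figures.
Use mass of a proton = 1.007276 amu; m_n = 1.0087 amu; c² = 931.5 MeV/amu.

²³⁹Pu; 7.58 MeV/nucleon

⁷Li: Σm = 3(1.007276) + 4(1.0087) = 7.056628 amu; Δm = 0.042271 amu; E_B = 39.375 MeV; E_B/A = 5.625 MeV
²³⁹Pu: Σm = 94(1.007276) + 145(1.0087) = 240.945444 amu; Δm = 1.944844 amu; E_B = 1811.6 MeV; E_B/A = 7.580 MeV
²³⁹Pu has the higher binding energy per nucleon, so it is the more tightly bound nucleus.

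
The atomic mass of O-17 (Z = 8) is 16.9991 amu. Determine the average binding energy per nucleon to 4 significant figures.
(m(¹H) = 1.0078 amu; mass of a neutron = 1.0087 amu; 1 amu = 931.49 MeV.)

7.759 MeV/nucleon

With 8 protons and 9 neutrons (A = 17):
Σm = 8·m(¹H) + 9·m_n = 8.0624 + 9.0783 = 17.1407 amu
Mass defect Δm = 17.1407 − 16.9991 = 0.1416 amu
Binding energy = Δm·c² = 0.1416 × 931.49 MeV/amu = 131.899 MeV
Per nucleon: 131.899 / 17 = 7.759 MeV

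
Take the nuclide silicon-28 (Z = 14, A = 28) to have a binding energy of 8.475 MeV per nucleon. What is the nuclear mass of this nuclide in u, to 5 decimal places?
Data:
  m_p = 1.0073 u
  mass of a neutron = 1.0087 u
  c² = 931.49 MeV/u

27.96925 u

Total binding energy = 28 × 8.475 = 237.300 MeV
Mass defect = 237.300 MeV / (931.49 MeV/u) = 0.2547531 u
Constituent mass = 14(1.0073) + 14(1.0087) = 28.2240 u
Nuclear mass = 28.2240 − 0.2547531 = 27.9692469 u ≈ 27.96925 u (to 5 decimal places)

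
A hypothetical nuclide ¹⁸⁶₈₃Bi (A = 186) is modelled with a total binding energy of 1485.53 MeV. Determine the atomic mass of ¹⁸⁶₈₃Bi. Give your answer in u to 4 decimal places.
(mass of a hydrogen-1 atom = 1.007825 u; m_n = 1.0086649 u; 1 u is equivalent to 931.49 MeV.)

185.9472 u

Mass defect = 1485.53 MeV / (931.49 MeV/u) = 1.594789 u
Constituent mass = 83(1.007825) + 103(1.0086649) = 187.5419597 u
Atomic mass = 187.5419597 − 1.594789 = 185.9471707 u ≈ 185.9472 u (to 4 decimal places)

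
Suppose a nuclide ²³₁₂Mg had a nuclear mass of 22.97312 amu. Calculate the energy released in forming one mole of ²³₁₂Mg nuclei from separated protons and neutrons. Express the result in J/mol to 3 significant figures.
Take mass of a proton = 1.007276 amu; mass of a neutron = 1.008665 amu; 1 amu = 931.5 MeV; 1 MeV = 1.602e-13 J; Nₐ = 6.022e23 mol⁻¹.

The nucleus contains 12 protons and 23 − 12 = 11 neutrons.
Σm = 12·m_p + 11·m_n = 12.087312 + 11.095315 = 23.182627 amu
The mass defect is 23.182627 − 22.97312 = 0.209507 amu.
Binding energy = Δm·c² = 0.209507 × 931.5 MeV/amu = 195.156 MeV
Per nucleus in joules: 195.156 MeV × 1.602e-13 J/MeV = 3.1264e-11 J
Per mole: 3.1264e-11 J × 6.022e23 mol⁻¹ = 1.8827e+13 J/mol

1.88e+13 J/mol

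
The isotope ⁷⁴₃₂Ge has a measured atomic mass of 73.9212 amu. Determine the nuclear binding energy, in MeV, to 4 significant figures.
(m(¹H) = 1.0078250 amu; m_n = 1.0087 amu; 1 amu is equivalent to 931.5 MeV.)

647.0 MeV

Mass of separated nucleons = 32(1.0078250) + 42(1.0087) = 32.2504000 + 42.3654 = 74.6158000 amu
The mass defect is 74.6158000 − 73.9212 = 0.6946000 amu.
Converting to energy: 0.6946000 amu × 931.5 MeV/amu = 647.020 MeV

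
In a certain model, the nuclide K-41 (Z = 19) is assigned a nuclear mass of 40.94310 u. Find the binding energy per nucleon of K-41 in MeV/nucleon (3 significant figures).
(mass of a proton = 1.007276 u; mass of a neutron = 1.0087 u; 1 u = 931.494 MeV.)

8.78 MeV/nucleon

Total constituent mass: 19 × 1.007276 + 22 × 1.0087 = 41.329644 u
The mass defect is 41.329644 − 40.94310 = 0.386544 u.
E_B = 0.386544 × 931.494 = 360.063 MeV
BE/A = 360.063 MeV / 41 = 8.782 MeV/nucleon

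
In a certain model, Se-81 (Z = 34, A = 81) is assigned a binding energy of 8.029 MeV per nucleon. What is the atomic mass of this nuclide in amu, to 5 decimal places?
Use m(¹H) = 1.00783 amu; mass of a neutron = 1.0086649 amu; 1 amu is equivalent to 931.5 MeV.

80.97530 amu

Total binding energy = 81 × 8.029 = 650.349 MeV
Mass defect = 650.349 MeV / (931.5 MeV/amu) = 0.6981739 amu
Constituent mass = 34(1.00783) + 47(1.0086649) = 81.6734703 amu
Atomic mass = 81.6734703 − 0.6981739 = 80.9752964 amu ≈ 80.97530 amu (to 5 decimal places)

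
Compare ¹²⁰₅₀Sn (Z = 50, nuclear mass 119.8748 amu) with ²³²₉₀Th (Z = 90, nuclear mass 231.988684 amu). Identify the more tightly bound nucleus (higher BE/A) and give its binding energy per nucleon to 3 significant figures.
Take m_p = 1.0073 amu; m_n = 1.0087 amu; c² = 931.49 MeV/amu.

¹²⁰₅₀Sn; 8.53 MeV/nucleon

¹²⁰₅₀Sn: Σm = 50(1.0073) + 70(1.0087) = 120.9740 amu; Δm = 1.0992 amu; E_B = 1023.89 MeV; E_B/A = 8.532 MeV
²³²₉₀Th: Σm = 90(1.0073) + 142(1.0087) = 233.8924 amu; Δm = 1.903716 amu; E_B = 1773.3 MeV; E_B/A = 7.644 MeV
¹²⁰₅₀Sn has the higher binding energy per nucleon, so it is the more tightly bound nucleus.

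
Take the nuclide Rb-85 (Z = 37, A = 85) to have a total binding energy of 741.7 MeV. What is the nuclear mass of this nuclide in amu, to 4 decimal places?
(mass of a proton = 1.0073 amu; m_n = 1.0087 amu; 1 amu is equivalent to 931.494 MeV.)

Mass defect = 741.7 MeV / (931.494 MeV/amu) = 0.796248 amu
Constituent mass = 37(1.0073) + 48(1.0087) = 85.6877 amu
Nuclear mass = 85.6877 − 0.796248 = 84.891452 amu ≈ 84.8915 amu (to 4 decimal places)

84.8915 amu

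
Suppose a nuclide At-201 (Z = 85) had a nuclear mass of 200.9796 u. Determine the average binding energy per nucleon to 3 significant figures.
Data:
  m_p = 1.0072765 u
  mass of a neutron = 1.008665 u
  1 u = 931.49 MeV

7.62 MeV/nucleon

The nucleus contains 85 protons and 201 − 85 = 116 neutrons.
Mass of separated nucleons = 85(1.0072765) + 116(1.008665) = 85.6185025 + 117.005140 = 202.6236425 u
Mass defect Δm = 202.6236425 − 200.9796 = 1.6440425 u
E_B = 1.6440425 × 931.49 = 1531.41 MeV
BE/A = 1531.41 MeV / 201 = 7.619 MeV/nucleon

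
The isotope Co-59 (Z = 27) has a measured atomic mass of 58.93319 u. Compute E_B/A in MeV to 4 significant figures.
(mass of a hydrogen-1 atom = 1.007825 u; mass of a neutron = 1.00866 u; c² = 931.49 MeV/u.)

8.766 MeV/nucleon

Z = 27, so N = A − Z = 59 − 27 = 32.
Mass of separated nucleons = 27(1.007825) + 32(1.00866) = 27.211275 + 32.27712 = 59.488395 u
The mass defect is 59.488395 − 58.93319 = 0.555205 u.
Converting to energy: 0.555205 u × 931.49 MeV/u = 517.168 MeV
BE/A = 517.168 MeV / 59 = 8.766 MeV/nucleon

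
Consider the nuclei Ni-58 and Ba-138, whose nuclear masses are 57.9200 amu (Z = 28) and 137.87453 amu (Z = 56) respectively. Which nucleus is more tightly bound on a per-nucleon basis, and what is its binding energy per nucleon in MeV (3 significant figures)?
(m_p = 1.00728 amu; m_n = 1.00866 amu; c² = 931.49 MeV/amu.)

Ni-58: Σm = 28(1.00728) + 30(1.00866) = 58.46364 amu; Δm = 0.54364 amu; E_B = 506.40 MeV; E_B/A = 8.731 MeV
Ba-138: Σm = 56(1.00728) + 82(1.00866) = 139.11780 amu; Δm = 1.24327 amu; E_B = 1158.1 MeV; E_B/A = 8.392 MeV
Ni-58 has the higher binding energy per nucleon, so it is the more tightly bound nucleus.

Ni-58; 8.73 MeV/nucleon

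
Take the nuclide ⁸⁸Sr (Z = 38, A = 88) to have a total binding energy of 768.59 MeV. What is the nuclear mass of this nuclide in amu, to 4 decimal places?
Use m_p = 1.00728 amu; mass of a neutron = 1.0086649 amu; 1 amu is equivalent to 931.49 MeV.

87.8848 amu

Mass defect = 768.59 MeV / (931.49 MeV/amu) = 0.825119 amu
Constituent mass = 38(1.00728) + 50(1.0086649) = 88.7098850 amu
Nuclear mass = 88.7098850 − 0.825119 = 87.8847660 amu ≈ 87.8848 amu (to 4 decimal places)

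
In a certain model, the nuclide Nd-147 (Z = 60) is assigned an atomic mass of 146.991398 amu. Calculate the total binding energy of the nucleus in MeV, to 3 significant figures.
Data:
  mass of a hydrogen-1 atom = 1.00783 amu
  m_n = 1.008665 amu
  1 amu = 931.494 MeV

Mass of separated nucleons = 60(1.00783) + 87(1.008665) = 60.46980 + 87.753855 = 148.223655 amu
The mass defect is 148.223655 − 146.991398 = 1.232257 amu.
E_B = 1.232257 × 931.494 = 1147.84 MeV

1150 MeV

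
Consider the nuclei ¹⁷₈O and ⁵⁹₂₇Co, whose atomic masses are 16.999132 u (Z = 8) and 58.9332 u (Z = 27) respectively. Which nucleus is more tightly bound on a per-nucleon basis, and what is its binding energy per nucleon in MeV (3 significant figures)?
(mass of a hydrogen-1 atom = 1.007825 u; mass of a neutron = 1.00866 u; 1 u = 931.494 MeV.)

¹⁷₈O: Σm = 8(1.007825) + 9(1.00866) = 17.140540 u; Δm = 0.141408 u; E_B = 131.72 MeV; E_B/A = 7.748 MeV
⁵⁹₂₇Co: Σm = 27(1.007825) + 32(1.00866) = 59.488395 u; Δm = 0.555195 u; E_B = 517.16 MeV; E_B/A = 8.765 MeV
⁵⁹₂₇Co has the higher binding energy per nucleon, so it is the more tightly bound nucleus.

⁵⁹₂₇Co; 8.77 MeV/nucleon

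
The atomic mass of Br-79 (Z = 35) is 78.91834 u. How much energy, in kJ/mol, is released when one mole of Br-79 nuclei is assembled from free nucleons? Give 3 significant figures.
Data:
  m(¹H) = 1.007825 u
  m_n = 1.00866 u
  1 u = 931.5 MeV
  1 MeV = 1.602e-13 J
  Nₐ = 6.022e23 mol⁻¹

6.62e+10 kJ/mol

The nucleus contains 35 protons and 79 − 35 = 44 neutrons.
Σm = 35·m(¹H) + 44·m_n = 35.273875 + 44.38104 = 79.654915 u
Mass defect Δm = 79.654915 − 78.91834 = 0.736575 u
E_B = 0.736575 × 931.5 = 686.120 MeV
Per nucleus in joules: 686.120 MeV × 1.602e-13 J/MeV = 1.0992e-10 J
Per mole: 1.0992e-10 J × 6.022e23 mol⁻¹ = 6.6194e+13 J/mol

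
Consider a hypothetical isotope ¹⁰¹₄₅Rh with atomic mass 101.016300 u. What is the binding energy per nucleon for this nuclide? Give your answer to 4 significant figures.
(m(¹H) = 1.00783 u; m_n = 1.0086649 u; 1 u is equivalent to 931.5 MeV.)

Z = 45, so N = A − Z = 101 − 45 = 56.
Σm = 45·m(¹H) + 56·m_n = 45.35235 + 56.4852344 = 101.8375844 u
The mass defect is 101.8375844 − 101.016300 = 0.8212844 u.
E_B = 0.8212844 × 931.5 = 765.026 MeV
Per nucleon: 765.026 / 101 = 7.575 MeV

7.575 MeV/nucleon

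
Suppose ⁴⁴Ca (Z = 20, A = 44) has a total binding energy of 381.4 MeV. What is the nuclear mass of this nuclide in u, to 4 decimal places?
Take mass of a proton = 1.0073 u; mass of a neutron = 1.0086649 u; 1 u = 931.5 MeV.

Mass defect = 381.4 MeV / (931.5 MeV/u) = 0.409447 u
Constituent mass = 20(1.0073) + 24(1.0086649) = 44.3539576 u
Nuclear mass = 44.3539576 − 0.409447 = 43.9445106 u ≈ 43.9445 u (to 4 decimal places)

43.9445 u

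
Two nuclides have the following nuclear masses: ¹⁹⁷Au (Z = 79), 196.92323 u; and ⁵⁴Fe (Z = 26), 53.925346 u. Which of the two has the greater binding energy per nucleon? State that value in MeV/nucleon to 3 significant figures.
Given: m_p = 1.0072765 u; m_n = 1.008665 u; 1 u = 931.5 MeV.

¹⁹⁷Au: Σm = 79(1.0072765) + 118(1.008665) = 198.5973135 u; Δm = 1.6740835 u; E_B = 1559.4 MeV; E_B/A = 7.916 MeV
⁵⁴Fe: Σm = 26(1.0072765) + 28(1.008665) = 54.4318090 u; Δm = 0.5064630 u; E_B = 471.77 MeV; E_B/A = 8.736 MeV
⁵⁴Fe has the higher binding energy per nucleon, so it is the more tightly bound nucleus.

⁵⁴Fe; 8.74 MeV/nucleon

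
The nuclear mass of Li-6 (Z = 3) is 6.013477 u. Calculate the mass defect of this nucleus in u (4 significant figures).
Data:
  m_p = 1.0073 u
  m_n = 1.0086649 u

Total constituent mass: 3 × 1.0073 + 3 × 1.0086649 = 6.0478947 u
The mass defect is 6.0478947 − 6.013477 = 0.0344177 u.

0.03442 u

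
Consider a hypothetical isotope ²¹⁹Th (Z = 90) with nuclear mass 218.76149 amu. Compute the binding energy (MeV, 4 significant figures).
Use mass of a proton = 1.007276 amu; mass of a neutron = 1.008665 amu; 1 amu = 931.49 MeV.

Z = 90, so N = A − Z = 219 − 90 = 129.
Σm = 90·m_p + 129·m_n = 90.654840 + 130.117785 = 220.772625 amu
Δm = 220.772625 − 218.76149 = 2.011135 amu
E_B = 2.011135 × 931.49 = 1873.35 MeV

1873 MeV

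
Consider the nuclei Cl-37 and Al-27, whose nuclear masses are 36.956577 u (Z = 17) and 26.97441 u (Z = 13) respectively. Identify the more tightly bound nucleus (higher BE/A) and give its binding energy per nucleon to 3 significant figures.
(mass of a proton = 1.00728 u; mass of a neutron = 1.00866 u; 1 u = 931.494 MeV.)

Cl-37; 8.57 MeV/nucleon

Cl-37: Σm = 17(1.00728) + 20(1.00866) = 37.29696 u; Δm = 0.340383 u; E_B = 317.06 MeV; E_B/A = 8.569 MeV
Al-27: Σm = 13(1.00728) + 14(1.00866) = 27.21588 u; Δm = 0.24147 u; E_B = 224.93 MeV; E_B/A = 8.331 MeV
Cl-37 has the higher binding energy per nucleon, so it is the more tightly bound nucleus.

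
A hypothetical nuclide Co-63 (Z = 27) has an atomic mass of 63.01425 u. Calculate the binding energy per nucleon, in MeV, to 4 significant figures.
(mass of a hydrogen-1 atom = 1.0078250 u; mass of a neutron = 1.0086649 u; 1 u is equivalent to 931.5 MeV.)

Z = 27, so N = A − Z = 63 − 27 = 36.
Mass of separated nucleons = 27(1.0078250) + 36(1.0086649) = 27.2112750 + 36.3119364 = 63.5232114 u
The mass defect is 63.5232114 − 63.01425 = 0.5089614 u.
E_B = 0.5089614 × 931.5 = 474.098 MeV
Dividing by A = 63 gives 7.525 MeV per nucleon.

7.525 MeV/nucleon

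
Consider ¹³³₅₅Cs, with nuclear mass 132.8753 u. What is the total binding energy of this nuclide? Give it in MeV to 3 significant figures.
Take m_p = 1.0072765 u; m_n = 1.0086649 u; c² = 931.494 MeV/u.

1120 MeV

Total constituent mass: 55 × 1.0072765 + 78 × 1.0086649 = 134.0760697 u
The mass defect is 134.0760697 − 132.8753 = 1.2007697 u.
Binding energy = Δm·c² = 1.2007697 × 931.494 MeV/u = 1118.51 MeV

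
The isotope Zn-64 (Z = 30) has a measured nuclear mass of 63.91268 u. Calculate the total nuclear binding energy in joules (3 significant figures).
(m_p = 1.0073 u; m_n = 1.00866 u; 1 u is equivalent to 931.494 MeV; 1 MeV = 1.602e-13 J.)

Z = 30, so N = A − Z = 64 − 30 = 34.
Total constituent mass: 30 × 1.0073 + 34 × 1.00866 = 64.51344 u
Mass defect Δm = 64.51344 − 63.91268 = 0.60076 u
E_B = 0.60076 × 931.494 = 559.604 MeV
In joules: 559.604 MeV × 1.602e-13 J/MeV = 8.9649e-11 J

8.96e-11 J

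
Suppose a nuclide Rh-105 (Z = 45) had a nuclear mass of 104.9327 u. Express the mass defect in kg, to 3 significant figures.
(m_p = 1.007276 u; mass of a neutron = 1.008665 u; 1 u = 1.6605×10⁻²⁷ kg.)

With 45 protons and 60 neutrons (A = 105):
Σm = 45·m_p + 60·m_n = 45.327420 + 60.519900 = 105.847320 u
Δm = 105.847320 − 104.9327 = 0.914620 u
In SI units: 0.914620 u × 1.6605×10⁻²⁷ kg/u = 1.5187e-27 kg

1.52e-27 kg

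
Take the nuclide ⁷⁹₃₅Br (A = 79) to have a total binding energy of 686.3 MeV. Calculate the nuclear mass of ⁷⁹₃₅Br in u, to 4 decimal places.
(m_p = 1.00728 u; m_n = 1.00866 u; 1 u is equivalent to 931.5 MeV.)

Mass defect = 686.3 MeV / (931.5 MeV/u) = 0.736769 u
Constituent mass = 35(1.00728) + 44(1.00866) = 79.63584 u
Nuclear mass = 79.63584 − 0.736769 = 78.899071 u ≈ 78.8991 u (to 4 decimal places)

78.8991 u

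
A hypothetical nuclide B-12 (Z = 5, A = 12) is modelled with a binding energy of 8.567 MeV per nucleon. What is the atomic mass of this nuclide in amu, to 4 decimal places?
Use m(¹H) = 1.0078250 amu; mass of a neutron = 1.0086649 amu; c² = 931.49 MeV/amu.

11.9894 amu

Total binding energy = 12 × 8.567 = 102.804 MeV
Mass defect = 102.804 MeV / (931.49 MeV/amu) = 0.110365 amu
Constituent mass = 5(1.0078250) + 7(1.0086649) = 12.0997793 amu
Atomic mass = 12.0997793 − 0.110365 = 11.9894143 amu ≈ 11.9894 amu (to 4 decimal places)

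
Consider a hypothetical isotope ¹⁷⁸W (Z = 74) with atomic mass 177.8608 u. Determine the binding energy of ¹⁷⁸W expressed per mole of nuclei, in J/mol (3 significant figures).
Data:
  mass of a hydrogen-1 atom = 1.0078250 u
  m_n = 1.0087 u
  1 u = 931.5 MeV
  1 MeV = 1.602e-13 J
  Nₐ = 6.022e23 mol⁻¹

With 74 protons and 104 neutrons (A = 178):
Σm = 74·m(¹H) + 104·m_n = 74.5790500 + 104.9048 = 179.4838500 u
Mass defect Δm = 179.4838500 − 177.8608 = 1.6230500 u
E_B = 1.6230500 × 931.5 = 1511.87 MeV
Per nucleus in joules: 1511.87 MeV × 1.602e-13 J/MeV = 2.4220e-10 J
Per mole: 2.4220e-10 J × 6.022e23 mol⁻¹ = 1.4585e+14 J/mol

1.46e+14 J/mol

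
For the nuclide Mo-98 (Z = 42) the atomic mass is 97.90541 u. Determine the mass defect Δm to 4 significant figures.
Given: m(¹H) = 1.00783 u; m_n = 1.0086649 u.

Z = 42, so N = A − Z = 98 − 42 = 56.
Total constituent mass: 42 × 1.00783 + 56 × 1.0086649 = 98.8140944 u
Mass defect Δm = 98.8140944 − 97.90541 = 0.9086844 u

0.9087 u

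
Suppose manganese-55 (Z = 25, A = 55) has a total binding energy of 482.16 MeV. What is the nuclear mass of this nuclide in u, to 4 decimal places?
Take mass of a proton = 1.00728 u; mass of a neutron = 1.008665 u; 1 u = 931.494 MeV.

Mass defect = 482.16 MeV / (931.494 MeV/u) = 0.517620 u
Constituent mass = 25(1.00728) + 30(1.008665) = 55.441950 u
Nuclear mass = 55.441950 − 0.517620 = 54.924330 u ≈ 54.9243 u (to 4 decimal places)

54.9243 u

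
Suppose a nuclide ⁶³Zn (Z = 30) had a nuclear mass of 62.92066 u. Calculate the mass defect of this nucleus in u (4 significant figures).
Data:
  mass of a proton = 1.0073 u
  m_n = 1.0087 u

0.5854 u

Σm = 30·m_p + 33·m_n = 30.2190 + 33.2871 = 63.5061 u
Δm = 63.5061 − 62.92066 = 0.58544 u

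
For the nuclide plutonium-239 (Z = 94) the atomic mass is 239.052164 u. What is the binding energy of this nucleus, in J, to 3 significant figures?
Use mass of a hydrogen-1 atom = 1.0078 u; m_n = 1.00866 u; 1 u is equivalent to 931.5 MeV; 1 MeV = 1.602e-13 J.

2.89e-10 J

With 94 protons and 145 neutrons (A = 239):
Σm = 94·m(¹H) + 145·m_n = 94.7332 + 146.25570 = 240.98890 u
Δm = 240.98890 − 239.052164 = 1.936736 u
E_B = 1.936736 × 931.5 = 1804.07 MeV
In joules: 1804.07 MeV × 1.602e-13 J/MeV = 2.8901e-10 J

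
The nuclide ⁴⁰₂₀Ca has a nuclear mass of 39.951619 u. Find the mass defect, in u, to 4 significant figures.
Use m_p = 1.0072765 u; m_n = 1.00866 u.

Mass of separated nucleons = 20(1.0072765) + 20(1.00866) = 20.1455300 + 20.17320 = 40.3187300 u
The mass defect is 40.3187300 − 39.951619 = 0.3671110 u.

0.3671 u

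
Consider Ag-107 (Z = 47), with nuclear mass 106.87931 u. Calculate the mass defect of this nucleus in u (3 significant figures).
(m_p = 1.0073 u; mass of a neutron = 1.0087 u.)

0.986 u

The nucleus contains 47 protons and 107 − 47 = 60 neutrons.
Mass of separated nucleons = 47(1.0073) + 60(1.0087) = 47.3431 + 60.5220 = 107.8651 u
The mass defect is 107.8651 − 106.87931 = 0.98579 u.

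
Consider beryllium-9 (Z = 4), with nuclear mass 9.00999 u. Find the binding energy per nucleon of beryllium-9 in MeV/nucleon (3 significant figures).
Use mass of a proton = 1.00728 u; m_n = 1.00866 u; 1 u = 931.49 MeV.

The nucleus contains 4 protons and 9 − 4 = 5 neutrons.
Σm = 4·m_p + 5·m_n = 4.02912 + 5.04330 = 9.07242 u
The mass defect is 9.07242 − 9.00999 = 0.06243 u.
E_B = 0.06243 × 931.49 = 58.1529 MeV
Dividing by A = 9 gives 6.461 MeV per nucleon.

6.46 MeV/nucleon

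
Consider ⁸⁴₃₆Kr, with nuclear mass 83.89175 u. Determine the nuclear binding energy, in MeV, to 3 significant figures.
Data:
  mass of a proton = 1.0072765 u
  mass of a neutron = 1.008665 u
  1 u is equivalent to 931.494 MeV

Σm = 36·m_p + 48·m_n = 36.2619540 + 48.415920 = 84.6778740 u
Mass defect Δm = 84.6778740 − 83.89175 = 0.7861240 u
E_B = 0.7861240 × 931.494 = 732.270 MeV

732 MeV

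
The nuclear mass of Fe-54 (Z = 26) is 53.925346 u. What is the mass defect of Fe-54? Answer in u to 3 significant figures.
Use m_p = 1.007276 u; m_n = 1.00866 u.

0.506 u

Σm = 26·m_p + 28·m_n = 26.189176 + 28.24248 = 54.431656 u
Mass defect Δm = 54.431656 − 53.925346 = 0.506310 u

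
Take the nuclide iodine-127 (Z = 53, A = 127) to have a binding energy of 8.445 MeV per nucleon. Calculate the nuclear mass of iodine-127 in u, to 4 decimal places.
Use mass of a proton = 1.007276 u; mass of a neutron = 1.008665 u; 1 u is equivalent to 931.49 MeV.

126.8754 u

Total binding energy = 127 × 8.445 = 1072.515 MeV
Mass defect = 1072.515 MeV / (931.49 MeV/u) = 1.151397 u
Constituent mass = 53(1.007276) + 74(1.008665) = 128.026838 u
Nuclear mass = 128.026838 − 1.151397 = 126.875441 u ≈ 126.8754 u (to 4 decimal places)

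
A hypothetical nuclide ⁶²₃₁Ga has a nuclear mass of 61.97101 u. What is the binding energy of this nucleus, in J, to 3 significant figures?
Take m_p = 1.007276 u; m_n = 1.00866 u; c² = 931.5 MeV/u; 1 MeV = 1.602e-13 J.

7.80e-11 J

Z = 31, so N = A − Z = 62 − 31 = 31.
Mass of separated nucleons = 31(1.007276) + 31(1.00866) = 31.225556 + 31.26846 = 62.494016 u
Δm = 62.494016 − 61.97101 = 0.523006 u
E_B = 0.523006 × 931.5 = 487.180 MeV
In joules: 487.180 MeV × 1.602e-13 J/MeV = 7.8046e-11 J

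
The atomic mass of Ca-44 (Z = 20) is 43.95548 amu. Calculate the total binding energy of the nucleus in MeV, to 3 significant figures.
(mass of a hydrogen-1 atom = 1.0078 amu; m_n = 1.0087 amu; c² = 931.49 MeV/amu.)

381 MeV

Mass of separated nucleons = 20(1.0078) + 24(1.0087) = 20.1560 + 24.2088 = 44.3648 amu
The mass defect is 44.3648 − 43.95548 = 0.40932 amu.
E_B = 0.40932 × 931.49 = 381.277 MeV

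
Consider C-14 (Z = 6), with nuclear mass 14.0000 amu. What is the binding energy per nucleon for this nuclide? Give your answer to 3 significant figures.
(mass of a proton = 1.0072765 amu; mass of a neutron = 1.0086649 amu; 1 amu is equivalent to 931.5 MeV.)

With 6 protons and 8 neutrons (A = 14):
Mass of separated nucleons = 6(1.0072765) + 8(1.0086649) = 6.0436590 + 8.0693192 = 14.1129782 amu
The mass defect is 14.1129782 − 14.0000 = 0.1129782 amu.
E_B = 0.1129782 × 931.5 = 105.239 MeV
BE/A = 105.239 MeV / 14 = 7.517 MeV/nucleon

7.52 MeV/nucleon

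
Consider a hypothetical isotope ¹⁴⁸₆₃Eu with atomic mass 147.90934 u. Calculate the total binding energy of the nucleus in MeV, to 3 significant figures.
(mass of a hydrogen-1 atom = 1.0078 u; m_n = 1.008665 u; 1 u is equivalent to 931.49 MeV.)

Z = 63, so N = A − Z = 148 − 63 = 85.
Total constituent mass: 63 × 1.0078 + 85 × 1.008665 = 149.227925 u
The mass defect is 149.227925 − 147.90934 = 1.318585 u.
Converting to energy: 1.318585 u × 931.49 MeV/u = 1228.25 MeV

1230 MeV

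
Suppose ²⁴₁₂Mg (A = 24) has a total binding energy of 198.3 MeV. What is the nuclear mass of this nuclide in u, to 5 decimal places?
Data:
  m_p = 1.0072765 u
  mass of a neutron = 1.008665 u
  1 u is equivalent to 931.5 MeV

Mass defect = 198.3 MeV / (931.5 MeV/u) = 0.2128824 u
Constituent mass = 12(1.0072765) + 12(1.008665) = 24.1912980 u
Nuclear mass = 24.1912980 − 0.2128824 = 23.9784156 u ≈ 23.97842 u (to 5 decimal places)

23.97842 u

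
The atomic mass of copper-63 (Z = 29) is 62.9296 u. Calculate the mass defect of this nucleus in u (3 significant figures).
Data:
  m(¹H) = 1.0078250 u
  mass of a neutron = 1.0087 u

0.593 u

With 29 protons and 34 neutrons (A = 63):
Mass of separated nucleons = 29(1.0078250) + 34(1.0087) = 29.2269250 + 34.2958 = 63.5227250 u
Δm = 63.5227250 − 62.9296 = 0.5931250 u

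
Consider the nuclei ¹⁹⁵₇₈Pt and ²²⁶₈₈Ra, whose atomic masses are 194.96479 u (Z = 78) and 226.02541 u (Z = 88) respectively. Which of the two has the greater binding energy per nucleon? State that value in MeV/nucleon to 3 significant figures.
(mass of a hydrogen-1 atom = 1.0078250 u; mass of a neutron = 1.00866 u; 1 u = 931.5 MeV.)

¹⁹⁵₇₈Pt: Σm = 78(1.0078250) + 117(1.00866) = 196.6235700 u; Δm = 1.6587800 u; E_B = 1545.2 MeV; E_B/A = 7.924 MeV
²²⁶₈₈Ra: Σm = 88(1.0078250) + 138(1.00866) = 227.8836800 u; Δm = 1.8582700 u; E_B = 1731.0 MeV; E_B/A = 7.659 MeV
¹⁹⁵₇₈Pt has the higher binding energy per nucleon, so it is the more tightly bound nucleus.

¹⁹⁵₇₈Pt; 7.92 MeV/nucleon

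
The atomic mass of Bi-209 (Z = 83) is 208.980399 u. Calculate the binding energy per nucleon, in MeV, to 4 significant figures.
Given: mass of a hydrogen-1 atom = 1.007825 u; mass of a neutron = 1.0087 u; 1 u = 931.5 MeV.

Z = 83, so N = A − Z = 209 − 83 = 126.
Σm = 83·m(¹H) + 126·m_n = 83.649475 + 127.0962 = 210.745675 u
Δm = 210.745675 − 208.980399 = 1.765276 u
Binding energy = Δm·c² = 1.765276 × 931.5 MeV/u = 1644.35 MeV
BE/A = 1644.35 MeV / 209 = 7.868 MeV/nucleon

7.868 MeV/nucleon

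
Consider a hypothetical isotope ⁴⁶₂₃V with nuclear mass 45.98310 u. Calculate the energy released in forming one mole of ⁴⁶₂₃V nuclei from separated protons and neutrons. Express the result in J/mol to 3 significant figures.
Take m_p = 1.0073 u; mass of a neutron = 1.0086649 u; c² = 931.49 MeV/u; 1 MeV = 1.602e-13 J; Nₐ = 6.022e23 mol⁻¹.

Z = 23, so N = A − Z = 46 − 23 = 23.
Total constituent mass: 23 × 1.0073 + 23 × 1.0086649 = 46.3671927 u
The mass defect is 46.3671927 − 45.98310 = 0.3840927 u.
Binding energy = Δm·c² = 0.3840927 × 931.49 MeV/u = 357.779 MeV
Per nucleus in joules: 357.779 MeV × 1.602e-13 J/MeV = 5.7316e-11 J
Per mole: 5.7316e-11 J × 6.022e23 mol⁻¹ = 3.4516e+13 J/mol

3.45e+13 J/mol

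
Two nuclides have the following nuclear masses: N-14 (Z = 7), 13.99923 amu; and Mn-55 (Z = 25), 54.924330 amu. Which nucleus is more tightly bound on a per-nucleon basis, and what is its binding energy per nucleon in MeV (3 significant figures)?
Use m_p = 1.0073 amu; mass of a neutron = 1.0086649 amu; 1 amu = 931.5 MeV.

N-14: Σm = 7(1.0073) + 7(1.0086649) = 14.1117543 amu; Δm = 0.1125243 amu; E_B = 104.82 MeV; E_B/A = 7.487 MeV
Mn-55: Σm = 25(1.0073) + 30(1.0086649) = 55.4424470 amu; Δm = 0.5181170 amu; E_B = 482.63 MeV; E_B/A = 8.775 MeV
Mn-55 has the higher binding energy per nucleon, so it is the more tightly bound nucleus.

Mn-55; 8.78 MeV/nucleon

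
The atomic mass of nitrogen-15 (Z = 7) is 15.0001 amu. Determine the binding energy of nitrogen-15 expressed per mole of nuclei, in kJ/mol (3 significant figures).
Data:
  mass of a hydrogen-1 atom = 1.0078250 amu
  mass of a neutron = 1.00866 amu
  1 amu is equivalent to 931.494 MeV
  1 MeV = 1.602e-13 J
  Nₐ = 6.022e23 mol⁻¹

1.11e+10 kJ/mol

With 7 protons and 8 neutrons (A = 15):
Mass of separated nucleons = 7(1.0078250) + 8(1.00866) = 7.0547750 + 8.06928 = 15.1240550 amu
The mass defect is 15.1240550 − 15.0001 = 0.1239550 amu.
Binding energy = Δm·c² = 0.1239550 × 931.494 MeV/amu = 115.463 MeV
Per nucleus in joules: 115.463 MeV × 1.602e-13 J/MeV = 1.8497e-11 J
Per mole: 1.8497e-11 J × 6.022e23 mol⁻¹ = 1.1139e+13 J/mol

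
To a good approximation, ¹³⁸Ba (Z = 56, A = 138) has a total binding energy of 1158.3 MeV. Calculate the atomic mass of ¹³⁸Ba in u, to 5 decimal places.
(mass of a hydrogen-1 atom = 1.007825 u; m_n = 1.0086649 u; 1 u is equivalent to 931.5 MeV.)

Mass defect = 1158.3 MeV / (931.5 MeV/u) = 1.2434783 u
Constituent mass = 56(1.007825) + 82(1.0086649) = 139.1487218 u
Atomic mass = 139.1487218 − 1.2434783 = 137.9052435 u ≈ 137.90524 u (to 5 decimal places)

137.90524 u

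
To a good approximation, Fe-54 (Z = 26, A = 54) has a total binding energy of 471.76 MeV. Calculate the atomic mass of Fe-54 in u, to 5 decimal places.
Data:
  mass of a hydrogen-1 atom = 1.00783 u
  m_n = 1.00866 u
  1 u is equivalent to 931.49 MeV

Mass defect = 471.76 MeV / (931.49 MeV/u) = 0.5064574 u
Constituent mass = 26(1.00783) + 28(1.00866) = 54.44606 u
Atomic mass = 54.44606 − 0.5064574 = 53.9396026 u ≈ 53.93960 u (to 5 decimal places)

53.93960 u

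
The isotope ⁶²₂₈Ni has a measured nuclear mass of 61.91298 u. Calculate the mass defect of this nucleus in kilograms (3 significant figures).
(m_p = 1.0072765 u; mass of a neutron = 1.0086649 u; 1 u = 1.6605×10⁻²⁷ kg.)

9.72e-28 kg

The nucleus contains 28 protons and 62 − 28 = 34 neutrons.
Mass of separated nucleons = 28(1.0072765) + 34(1.0086649) = 28.2037420 + 34.2946066 = 62.4983486 u
Δm = 62.4983486 − 61.91298 = 0.5853686 u
In SI units: 0.5853686 u × 1.6605×10⁻²⁷ kg/u = 9.7200e-28 kg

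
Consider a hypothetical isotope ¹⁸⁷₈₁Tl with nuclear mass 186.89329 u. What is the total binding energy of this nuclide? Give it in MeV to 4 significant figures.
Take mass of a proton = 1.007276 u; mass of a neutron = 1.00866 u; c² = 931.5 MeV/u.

Total constituent mass: 81 × 1.007276 + 106 × 1.00866 = 188.507316 u
Δm = 188.507316 − 186.89329 = 1.614026 u
E_B = 1.614026 × 931.5 = 1503.47 MeV

1503 MeV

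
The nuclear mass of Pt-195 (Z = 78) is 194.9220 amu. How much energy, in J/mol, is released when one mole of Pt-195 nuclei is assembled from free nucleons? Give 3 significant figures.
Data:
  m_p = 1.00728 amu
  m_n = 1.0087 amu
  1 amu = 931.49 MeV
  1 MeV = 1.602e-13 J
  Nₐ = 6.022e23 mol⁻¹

1.50e+14 J/mol

Total constituent mass: 78 × 1.00728 + 117 × 1.0087 = 196.58574 amu
Δm = 196.58574 − 194.9220 = 1.66374 amu
E_B = 1.66374 × 931.49 = 1549.76 MeV
Per nucleus in joules: 1549.76 MeV × 1.602e-13 J/MeV = 2.4827e-10 J
Per mole: 2.4827e-10 J × 6.022e23 mol⁻¹ = 1.4951e+14 J/mol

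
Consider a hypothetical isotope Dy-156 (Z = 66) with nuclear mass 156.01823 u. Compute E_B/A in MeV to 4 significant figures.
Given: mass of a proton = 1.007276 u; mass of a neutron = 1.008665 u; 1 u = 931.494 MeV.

7.415 MeV/nucleon

Total constituent mass: 66 × 1.007276 + 90 × 1.008665 = 157.260066 u
Δm = 157.260066 − 156.01823 = 1.241836 u
Converting to energy: 1.241836 u × 931.494 MeV/u = 1156.76 MeV
BE/A = 1156.76 MeV / 156 = 7.415 MeV/nucleon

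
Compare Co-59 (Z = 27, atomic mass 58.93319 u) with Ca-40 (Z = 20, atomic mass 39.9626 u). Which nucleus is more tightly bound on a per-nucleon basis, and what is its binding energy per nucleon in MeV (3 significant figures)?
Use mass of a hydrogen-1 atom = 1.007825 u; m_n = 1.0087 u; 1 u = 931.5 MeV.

Co-59: Σm = 27(1.007825) + 32(1.0087) = 59.489675 u; Δm = 0.556485 u; E_B = 518.37 MeV; E_B/A = 8.786 MeV
Ca-40: Σm = 20(1.007825) + 20(1.0087) = 40.330500 u; Δm = 0.367900 u; E_B = 342.699 MeV; E_B/A = 8.567 MeV
Co-59 has the higher binding energy per nucleon, so it is the more tightly bound nucleus.

Co-59; 8.79 MeV/nucleon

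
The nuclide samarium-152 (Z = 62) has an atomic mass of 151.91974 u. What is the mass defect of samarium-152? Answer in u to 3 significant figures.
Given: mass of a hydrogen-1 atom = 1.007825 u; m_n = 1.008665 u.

1.35 u

Mass of separated nucleons = 62(1.007825) + 90(1.008665) = 62.485150 + 90.779850 = 153.265000 u
The mass defect is 153.265000 − 151.91974 = 1.345260 u.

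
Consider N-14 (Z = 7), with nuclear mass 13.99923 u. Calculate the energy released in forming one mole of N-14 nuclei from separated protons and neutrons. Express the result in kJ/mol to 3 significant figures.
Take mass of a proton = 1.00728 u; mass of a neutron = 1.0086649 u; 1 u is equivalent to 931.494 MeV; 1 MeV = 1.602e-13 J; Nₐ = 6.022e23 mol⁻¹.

Z = 7, so N = A − Z = 14 − 7 = 7.
Mass of separated nucleons = 7(1.00728) + 7(1.0086649) = 7.05096 + 7.0606543 = 14.1116143 u
Δm = 14.1116143 − 13.99923 = 0.1123843 u
Converting to energy: 0.1123843 u × 931.494 MeV/u = 104.685 MeV
Per nucleus in joules: 104.685 MeV × 1.602e-13 J/MeV = 1.6771e-11 J
Per mole: 1.6771e-11 J × 6.022e23 mol⁻¹ = 1.0099e+13 J/mol

1.01e+10 kJ/mol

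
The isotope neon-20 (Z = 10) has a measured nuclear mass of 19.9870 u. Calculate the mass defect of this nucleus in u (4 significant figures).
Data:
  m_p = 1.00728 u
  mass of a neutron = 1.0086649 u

0.1724 u

Mass of separated nucleons = 10(1.00728) + 10(1.0086649) = 10.07280 + 10.0866490 = 20.1594490 u
Mass defect Δm = 20.1594490 − 19.9870 = 0.1724490 u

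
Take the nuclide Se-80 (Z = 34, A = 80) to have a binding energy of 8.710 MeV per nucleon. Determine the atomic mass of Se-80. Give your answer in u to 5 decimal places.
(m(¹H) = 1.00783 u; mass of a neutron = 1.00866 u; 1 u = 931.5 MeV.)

79.91654 u

Total binding energy = 80 × 8.710 = 696.800 MeV
Mass defect = 696.800 MeV / (931.5 MeV/u) = 0.7480408 u
Constituent mass = 34(1.00783) + 46(1.00866) = 80.66458 u
Atomic mass = 80.66458 − 0.7480408 = 79.9165392 u ≈ 79.91654 u (to 5 decimal places)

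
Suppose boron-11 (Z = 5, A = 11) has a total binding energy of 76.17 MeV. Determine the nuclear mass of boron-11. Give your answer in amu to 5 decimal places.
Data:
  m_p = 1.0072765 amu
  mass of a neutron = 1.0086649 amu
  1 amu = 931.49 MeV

11.00660 amu

Mass defect = 76.17 MeV / (931.49 MeV/amu) = 0.0817722 amu
Constituent mass = 5(1.0072765) + 6(1.0086649) = 11.0883719 amu
Nuclear mass = 11.0883719 − 0.0817722 = 11.0065997 amu ≈ 11.00660 amu (to 5 decimal places)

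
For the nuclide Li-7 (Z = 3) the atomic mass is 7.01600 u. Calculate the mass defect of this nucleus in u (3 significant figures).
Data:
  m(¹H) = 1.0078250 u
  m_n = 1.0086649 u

Z = 3, so N = A − Z = 7 − 3 = 4.
Mass of separated nucleons = 3(1.0078250) + 4(1.0086649) = 3.0234750 + 4.0346596 = 7.0581346 u
The mass defect is 7.0581346 − 7.01600 = 0.0421346 u.

0.0421 u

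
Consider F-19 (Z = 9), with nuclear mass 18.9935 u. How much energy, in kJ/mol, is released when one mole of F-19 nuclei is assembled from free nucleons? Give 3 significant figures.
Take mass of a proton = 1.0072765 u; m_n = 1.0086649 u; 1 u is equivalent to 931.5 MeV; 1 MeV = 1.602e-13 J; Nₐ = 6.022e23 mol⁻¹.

With 9 protons and 10 neutrons (A = 19):
Mass of separated nucleons = 9(1.0072765) + 10(1.0086649) = 9.0654885 + 10.0866490 = 19.1521375 u
Δm = 19.1521375 − 18.9935 = 0.1586375 u
Binding energy = Δm·c² = 0.1586375 × 931.5 MeV/u = 147.771 MeV
Per nucleus in joules: 147.771 MeV × 1.602e-13 J/MeV = 2.3673e-11 J
Per mole: 2.3673e-11 J × 6.022e23 mol⁻¹ = 1.4256e+13 J/mol

1.43e+10 kJ/mol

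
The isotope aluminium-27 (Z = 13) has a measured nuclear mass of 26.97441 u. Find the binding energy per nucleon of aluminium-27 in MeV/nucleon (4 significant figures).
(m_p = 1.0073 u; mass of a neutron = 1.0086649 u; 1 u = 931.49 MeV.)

8.342 MeV/nucleon

With 13 protons and 14 neutrons (A = 27):
Total constituent mass: 13 × 1.0073 + 14 × 1.0086649 = 27.2162086 u
Δm = 27.2162086 − 26.97441 = 0.2417986 u
E_B = 0.2417986 × 931.49 = 225.233 MeV
Dividing by A = 27 gives 8.342 MeV per nucleon.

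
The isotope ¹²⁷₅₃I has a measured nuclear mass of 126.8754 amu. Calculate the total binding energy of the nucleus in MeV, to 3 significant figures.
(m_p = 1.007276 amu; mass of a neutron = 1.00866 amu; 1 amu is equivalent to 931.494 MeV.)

Z = 53, so N = A − Z = 127 − 53 = 74.
Σm = 53·m_p + 74·m_n = 53.385628 + 74.64084 = 128.026468 amu
Mass defect Δm = 128.026468 − 126.8754 = 1.151068 amu
Converting to energy: 1.151068 amu × 931.494 MeV/amu = 1072.21 MeV

1070 MeV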